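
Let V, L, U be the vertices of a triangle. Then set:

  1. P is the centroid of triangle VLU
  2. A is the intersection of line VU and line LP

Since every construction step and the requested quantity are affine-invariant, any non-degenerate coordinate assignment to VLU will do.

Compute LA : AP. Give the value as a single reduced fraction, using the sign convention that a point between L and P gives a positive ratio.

LA:AP = -3

Set V = (0, 0), L = (1, 0), U = (0, 1); any affine frame gives the same invariant.
1. P is the centroid of triangle VLU ⇒ P = (1/3, 1/3)
2. A is the intersection of line VU and line LP ⇒ A = (0, 1/2)
A = L + t·(P−L) with t = 3/2, so LA:AP = t:(1−t) = 3/2:-1/2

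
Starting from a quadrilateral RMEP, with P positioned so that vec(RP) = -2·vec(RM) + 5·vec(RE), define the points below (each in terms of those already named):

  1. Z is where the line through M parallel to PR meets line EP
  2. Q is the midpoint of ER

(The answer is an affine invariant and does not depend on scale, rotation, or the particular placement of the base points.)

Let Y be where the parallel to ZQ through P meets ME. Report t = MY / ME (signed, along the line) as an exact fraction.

Work in coordinates with R = (0, 0), M = (1, 0), E = (0, 1), P = (-2, 5).
1. Z is where the line through M parallel to PR meets line EP ⇒ Z = (3, -5)
2. Q is the midpoint of ER ⇒ Q = (0, 1/2)
through P parallel to ZQ: direction (-3, 11/2); meets ME at Y = (2/5, 3/5)
Y = M + t·(E−M) with t = 3/5

t = 3/5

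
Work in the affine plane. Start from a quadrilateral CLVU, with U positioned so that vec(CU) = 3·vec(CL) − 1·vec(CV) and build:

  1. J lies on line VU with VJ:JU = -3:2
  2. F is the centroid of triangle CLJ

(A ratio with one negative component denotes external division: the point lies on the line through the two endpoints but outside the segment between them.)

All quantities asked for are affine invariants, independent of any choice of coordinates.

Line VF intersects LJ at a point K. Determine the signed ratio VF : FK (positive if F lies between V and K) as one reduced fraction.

VF:FK = -14/5

Work in coordinates with C = (0, 0), L = (1, 0), V = (0, 1), U = (3, -1).
1. J lies on line VU with VJ:JU = -3:2 ⇒ J = (9, -5)
2. F is the centroid of triangle CLJ ⇒ F = (10/3, -5/3)
line VF meets LJ at K = (15/7, -5/7)
F = V + t·(K−V) with t = 14/9, so VF:FK = 14/9:-5/9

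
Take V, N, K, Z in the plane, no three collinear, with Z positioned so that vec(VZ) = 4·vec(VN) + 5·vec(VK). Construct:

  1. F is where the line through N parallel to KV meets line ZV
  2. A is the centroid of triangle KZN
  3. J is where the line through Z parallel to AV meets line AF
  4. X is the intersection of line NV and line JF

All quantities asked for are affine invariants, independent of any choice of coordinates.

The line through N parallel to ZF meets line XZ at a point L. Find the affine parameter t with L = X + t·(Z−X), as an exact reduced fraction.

Assign V = (0, 0), N = (1, 0), K = (0, 1), Z = (4, 5) — the answer is frame-independent, so this choice is without loss of generality.
1. F is where the line through N parallel to KV meets line ZV ⇒ F = (1, 5/4)
2. A is the centroid of triangle KZN ⇒ A = (5/3, 2)
3. J is where the line through Z parallel to AV meets line AF ⇒ J = (-1, -1)
4. X is the intersection of line NV and line JF ⇒ X = (-1/9, 0)
through N parallel to ZF: direction (-3, -15/4); meets XZ at L = (41, 50)
L = X + t·(Z−X) with t = 10

t = 10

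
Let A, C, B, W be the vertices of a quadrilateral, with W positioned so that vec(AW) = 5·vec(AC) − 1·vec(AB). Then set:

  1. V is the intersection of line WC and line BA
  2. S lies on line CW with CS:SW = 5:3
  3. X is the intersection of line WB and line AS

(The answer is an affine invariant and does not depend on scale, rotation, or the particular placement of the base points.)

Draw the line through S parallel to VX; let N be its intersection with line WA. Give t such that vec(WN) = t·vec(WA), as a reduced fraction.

t = -27/190

Set A = (0, 0), C = (1, 0), B = (0, 1), W = (5, -1); any affine frame gives the same invariant.
1. V is the intersection of line WC and line BA ⇒ V = (0, 1/4)
2. S lies on line CW with CS:SW = 5:3 ⇒ S = (7/2, -5/8)
3. X is the intersection of line WB and line AS ⇒ X = (140/31, -25/31)
through S parallel to VX: direction (140/31, -131/124); meets WA at N = (217/38, -217/190)
N = W + t·(A−W) with t = -27/190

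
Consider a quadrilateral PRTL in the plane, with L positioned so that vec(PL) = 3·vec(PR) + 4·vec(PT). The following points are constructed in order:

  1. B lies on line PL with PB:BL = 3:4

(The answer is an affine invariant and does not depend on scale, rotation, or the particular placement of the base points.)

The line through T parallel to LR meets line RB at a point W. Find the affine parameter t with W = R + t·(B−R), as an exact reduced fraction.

t = 21/8

Set P = (0, 0), R = (1, 0), T = (0, 1), L = (3, 4); any affine frame gives the same invariant.
1. B lies on line PL with PB:BL = 3:4 ⇒ B = (9/7, 12/7)
through T parallel to LR: direction (-2, -4); meets RB at W = (7/4, 9/2)
W = R + t·(B−R) with t = 21/8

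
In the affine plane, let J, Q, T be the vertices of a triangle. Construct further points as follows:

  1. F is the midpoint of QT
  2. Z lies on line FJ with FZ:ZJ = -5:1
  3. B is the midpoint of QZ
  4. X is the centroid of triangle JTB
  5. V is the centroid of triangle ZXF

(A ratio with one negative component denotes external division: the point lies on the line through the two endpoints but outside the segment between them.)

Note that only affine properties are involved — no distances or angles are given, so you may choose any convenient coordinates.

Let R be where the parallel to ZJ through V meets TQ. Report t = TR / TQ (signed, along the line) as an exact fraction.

Set J = (0, 0), Q = (1, 0), T = (0, 1); any affine frame gives the same invariant.
1. F is the midpoint of QT ⇒ F = (1/2, 1/2)
2. Z lies on line FJ with FZ:ZJ = -5:1 ⇒ Z = (-1/8, -1/8)
3. B is the midpoint of QZ ⇒ B = (7/16, -1/16)
4. X is the centroid of triangle JTB ⇒ X = (7/48, 5/16)
5. V is the centroid of triangle ZXF ⇒ V = (25/144, 11/48)
through V parallel to ZJ: direction (1/8, 1/8); meets TQ at R = (17/36, 19/36)
R = T + t·(Q−T) with t = 17/36

t = 17/36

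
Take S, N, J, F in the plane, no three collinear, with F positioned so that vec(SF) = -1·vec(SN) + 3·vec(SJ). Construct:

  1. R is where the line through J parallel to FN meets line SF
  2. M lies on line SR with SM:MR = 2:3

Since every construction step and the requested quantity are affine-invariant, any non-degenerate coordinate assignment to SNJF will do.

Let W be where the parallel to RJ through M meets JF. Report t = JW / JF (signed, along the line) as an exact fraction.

Set S = (0, 0), N = (1, 0), J = (0, 1), F = (-1, 3); any affine frame gives the same invariant.
1. R is where the line through J parallel to FN meets line SF ⇒ R = (-2/3, 2)
2. M lies on line SR with SM:MR = 2:3 ⇒ M = (-4/15, 4/5)
through M parallel to RJ: direction (2/3, -1); meets JF at W = (6/5, -7/5)
W = J + t·(F−J) with t = -6/5

t = -6/5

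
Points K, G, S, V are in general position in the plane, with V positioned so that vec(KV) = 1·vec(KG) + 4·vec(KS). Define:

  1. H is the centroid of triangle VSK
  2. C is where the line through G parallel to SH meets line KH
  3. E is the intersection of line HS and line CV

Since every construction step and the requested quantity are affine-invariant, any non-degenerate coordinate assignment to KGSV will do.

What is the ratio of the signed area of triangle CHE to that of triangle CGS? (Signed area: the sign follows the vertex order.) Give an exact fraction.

[CHE]:[CGS] = -3/20

Work in coordinates with K = (0, 0), G = (1, 0), S = (0, 1), V = (1, 4).
1. H is the centroid of triangle VSK ⇒ H = (1/3, 5/3)
2. C is where the line through G parallel to SH meets line KH ⇒ C = (-2/3, -10/3)
3. E is the intersection of line HS and line CV ⇒ E = (7/12, 13/6)
2·[CHE] = -3/4, 2·[CGS] = 5
[CHE]:[CGS] = -3/4:5 = -3/20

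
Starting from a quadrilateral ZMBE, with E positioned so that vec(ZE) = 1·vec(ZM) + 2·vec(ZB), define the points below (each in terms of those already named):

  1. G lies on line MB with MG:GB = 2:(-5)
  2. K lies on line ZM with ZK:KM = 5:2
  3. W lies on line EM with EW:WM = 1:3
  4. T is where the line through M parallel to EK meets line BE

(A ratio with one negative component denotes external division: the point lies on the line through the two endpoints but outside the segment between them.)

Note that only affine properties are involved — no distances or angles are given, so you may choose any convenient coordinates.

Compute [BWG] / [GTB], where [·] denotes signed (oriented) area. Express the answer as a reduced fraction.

Set Z = (0, 0), M = (1, 0), B = (0, 1), E = (1, 2); any affine frame gives the same invariant.
1. G lies on line MB with MG:GB = 2:(-5) ⇒ G = (5/3, -2/3)
2. K lies on line ZM with ZK:KM = 5:2 ⇒ K = (5/7, 0)
3. W lies on line EM with EW:WM = 1:3 ⇒ W = (1, 3/2)
4. T is where the line through M parallel to EK meets line BE ⇒ T = (4/3, 7/3)
2·[BWG] = -5/2, 2·[GTB] = 40/9
[BWG]:[GTB] = -5/2:40/9 = -9/16

[BWG]:[GTB] = -9/16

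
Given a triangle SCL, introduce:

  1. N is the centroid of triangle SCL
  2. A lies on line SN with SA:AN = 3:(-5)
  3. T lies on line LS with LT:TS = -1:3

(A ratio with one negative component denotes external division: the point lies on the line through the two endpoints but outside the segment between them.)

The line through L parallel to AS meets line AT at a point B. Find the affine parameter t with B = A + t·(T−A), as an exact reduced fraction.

Choose coordinates S = (0, 0), C = (1, 0), L = (0, 1).
1. N is the centroid of triangle SCL ⇒ N = (1/3, 1/3)
2. A lies on line SN with SA:AN = 3:(-5) ⇒ A = (-1/2, -1/2)
3. T lies on line LS with LT:TS = -1:3 ⇒ T = (0, 3/2)
through L parallel to AS: direction (1/2, 1/2); meets AT at B = (-1/6, 5/6)
B = A + t·(T−A) with t = 2/3

t = 2/3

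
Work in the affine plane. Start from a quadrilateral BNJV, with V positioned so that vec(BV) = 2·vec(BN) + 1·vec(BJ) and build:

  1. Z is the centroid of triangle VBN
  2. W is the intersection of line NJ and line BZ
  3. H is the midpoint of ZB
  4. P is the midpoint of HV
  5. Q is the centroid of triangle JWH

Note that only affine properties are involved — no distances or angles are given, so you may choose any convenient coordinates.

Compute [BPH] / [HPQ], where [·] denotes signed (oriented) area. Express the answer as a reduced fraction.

[BPH]:[HPQ] = -6/19

Set B = (0, 0), N = (1, 0), J = (0, 1), V = (2, 1); any affine frame gives the same invariant.
1. Z is the centroid of triangle VBN ⇒ Z = (1, 1/3)
2. W is the intersection of line NJ and line BZ ⇒ W = (3/4, 1/4)
3. H is the midpoint of ZB ⇒ H = (1/2, 1/6)
4. P is the midpoint of HV ⇒ P = (5/4, 7/12)
5. Q is the centroid of triangle JWH ⇒ Q = (5/12, 17/36)
2·[BPH] = -1/12, 2·[HPQ] = 19/72
[BPH]:[HPQ] = -1/12:19/72 = -6/19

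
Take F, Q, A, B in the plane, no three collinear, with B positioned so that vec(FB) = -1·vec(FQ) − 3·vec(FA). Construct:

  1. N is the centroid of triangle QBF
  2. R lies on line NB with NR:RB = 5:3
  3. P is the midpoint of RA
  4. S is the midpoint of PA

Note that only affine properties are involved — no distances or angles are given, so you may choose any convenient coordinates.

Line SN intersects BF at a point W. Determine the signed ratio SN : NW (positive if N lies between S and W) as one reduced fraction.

SN:NW = -53/32

Assign F = (0, 0), Q = (1, 0), A = (0, 1), B = (-1, -3) — the answer is frame-independent, so this choice is without loss of generality.
1. N is the centroid of triangle QBF ⇒ N = (0, -1)
2. R lies on line NB with NR:RB = 5:3 ⇒ R = (-5/8, -9/4)
3. P is the midpoint of RA ⇒ P = (-5/16, -5/8)
4. S is the midpoint of PA ⇒ S = (-5/32, 3/16)
line SN meets BF at W = (-5/53, -15/53)
N = S + t·(W−S) with t = 53/21, so SN:NW = 53/21:-32/21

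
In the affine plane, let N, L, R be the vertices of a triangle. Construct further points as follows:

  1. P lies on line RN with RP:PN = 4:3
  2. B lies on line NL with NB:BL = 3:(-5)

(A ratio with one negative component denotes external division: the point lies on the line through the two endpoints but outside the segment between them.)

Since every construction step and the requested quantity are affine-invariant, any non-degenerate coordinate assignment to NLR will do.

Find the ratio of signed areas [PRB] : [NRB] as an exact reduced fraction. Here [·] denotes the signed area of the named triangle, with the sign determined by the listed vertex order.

Set N = (0, 0), L = (1, 0), R = (0, 1); any affine frame gives the same invariant.
1. P lies on line RN with RP:PN = 4:3 ⇒ P = (0, 3/7)
2. B lies on line NL with NB:BL = 3:(-5) ⇒ B = (-3/2, 0)
2·[PRB] = 6/7, 2·[NRB] = 3/2
[PRB]:[NRB] = 6/7:3/2 = 4/7

[PRB]:[NRB] = 4/7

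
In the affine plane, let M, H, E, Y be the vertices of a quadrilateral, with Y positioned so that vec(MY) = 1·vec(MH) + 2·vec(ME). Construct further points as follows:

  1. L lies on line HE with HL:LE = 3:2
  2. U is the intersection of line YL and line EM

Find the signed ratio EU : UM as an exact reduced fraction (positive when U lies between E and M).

EU:UM = -4

Set M = (0, 0), H = (1, 0), E = (0, 1), Y = (1, 2); any affine frame gives the same invariant.
1. L lies on line HE with HL:LE = 3:2 ⇒ L = (2/5, 3/5)
2. U is the intersection of line YL and line EM ⇒ U = (0, -1/3)
U = E + t·(M−E) with t = 4/3, so EU:UM = t:(1−t) = 4/3:-1/3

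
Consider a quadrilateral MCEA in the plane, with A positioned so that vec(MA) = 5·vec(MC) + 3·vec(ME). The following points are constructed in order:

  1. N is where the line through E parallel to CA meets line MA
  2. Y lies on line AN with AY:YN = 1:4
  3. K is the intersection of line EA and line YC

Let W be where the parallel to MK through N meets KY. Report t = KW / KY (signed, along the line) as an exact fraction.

t = -5/2

Work in coordinates with M = (0, 0), C = (1, 0), E = (0, 1), A = (5, 3).
1. N is where the line through E parallel to CA meets line MA ⇒ N = (-20/3, -4)
2. Y lies on line AN with AY:YN = 1:4 ⇒ Y = (8/3, 8/5)
3. K is the intersection of line EA and line YC ⇒ K = (7/2, 12/5)
through N parallel to MK: direction (7/2, 12/5); meets KY at W = (67/12, 22/5)
W = K + t·(Y−K) with t = -5/2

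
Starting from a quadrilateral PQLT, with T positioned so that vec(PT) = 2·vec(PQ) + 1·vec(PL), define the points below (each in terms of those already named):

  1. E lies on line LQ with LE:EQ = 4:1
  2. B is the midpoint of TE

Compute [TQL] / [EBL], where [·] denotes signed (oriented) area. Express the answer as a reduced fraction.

Work in coordinates with P = (0, 0), Q = (1, 0), L = (0, 1), T = (2, 1).
1. E lies on line LQ with LE:EQ = 4:1 ⇒ E = (4/5, 1/5)
2. B is the midpoint of TE ⇒ B = (7/5, 3/5)
2·[TQL] = -2, 2·[EBL] = 4/5
[TQL]:[EBL] = -2:4/5 = -5/2

[TQL]:[EBL] = -5/2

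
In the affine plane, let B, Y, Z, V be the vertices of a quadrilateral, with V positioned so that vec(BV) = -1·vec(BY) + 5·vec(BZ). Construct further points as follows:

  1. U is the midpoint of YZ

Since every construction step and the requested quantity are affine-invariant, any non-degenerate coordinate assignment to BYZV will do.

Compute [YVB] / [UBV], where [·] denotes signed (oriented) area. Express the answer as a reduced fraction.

[YVB]:[UBV] = -5/3

Set B = (0, 0), Y = (1, 0), Z = (0, 1), V = (-1, 5); any affine frame gives the same invariant.
1. U is the midpoint of YZ ⇒ U = (1/2, 1/2)
2·[YVB] = 5, 2·[UBV] = -3
[YVB]:[UBV] = 5:-3 = -5/3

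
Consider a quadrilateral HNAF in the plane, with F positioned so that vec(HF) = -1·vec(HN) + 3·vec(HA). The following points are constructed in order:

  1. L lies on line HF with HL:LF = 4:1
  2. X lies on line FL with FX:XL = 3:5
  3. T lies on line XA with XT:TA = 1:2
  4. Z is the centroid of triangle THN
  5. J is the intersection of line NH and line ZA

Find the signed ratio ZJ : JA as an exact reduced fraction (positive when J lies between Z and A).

ZJ:JA = -131/180

Set H = (0, 0), N = (1, 0), A = (0, 1), F = (-1, 3); any affine frame gives the same invariant.
1. L lies on line HF with HL:LF = 4:1 ⇒ L = (-4/5, 12/5)
2. X lies on line FL with FX:XL = 3:5 ⇒ X = (-37/40, 111/40)
3. T lies on line XA with XT:TA = 1:2 ⇒ T = (-37/60, 131/60)
4. Z is the centroid of triangle THN ⇒ Z = (23/180, 131/180)
5. J is the intersection of line NH and line ZA ⇒ J = (23/49, 0)
J = Z + t·(A−Z) with t = -131/49, so ZJ:JA = t:(1−t) = -131/49:180/49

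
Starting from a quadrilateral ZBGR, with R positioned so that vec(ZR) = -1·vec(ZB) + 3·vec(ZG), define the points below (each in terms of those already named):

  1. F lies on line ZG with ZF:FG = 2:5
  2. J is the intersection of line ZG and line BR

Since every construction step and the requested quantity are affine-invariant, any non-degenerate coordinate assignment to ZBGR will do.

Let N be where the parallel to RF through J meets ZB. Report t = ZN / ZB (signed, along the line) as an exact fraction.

Choose coordinates Z = (0, 0), B = (1, 0), G = (0, 1), R = (-1, 3).
1. F lies on line ZG with ZF:FG = 2:5 ⇒ F = (0, 2/7)
2. J is the intersection of line ZG and line BR ⇒ J = (0, 3/2)
through J parallel to RF: direction (1, -19/7); meets ZB at N = (21/38, 0)
N = Z + t·(B−Z) with t = 21/38

t = 21/38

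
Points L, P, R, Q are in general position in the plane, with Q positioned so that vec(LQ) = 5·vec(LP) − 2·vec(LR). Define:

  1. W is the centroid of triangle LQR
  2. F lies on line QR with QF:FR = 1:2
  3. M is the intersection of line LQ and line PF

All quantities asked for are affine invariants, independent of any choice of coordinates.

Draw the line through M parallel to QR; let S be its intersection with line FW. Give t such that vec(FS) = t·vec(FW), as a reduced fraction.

t = -6

Work in coordinates with L = (0, 0), P = (1, 0), R = (0, 1), Q = (5, -2).
1. W is the centroid of triangle LQR ⇒ W = (5/3, -1/3)
2. F lies on line QR with QF:FR = 1:2 ⇒ F = (10/3, -1)
3. M is the intersection of line LQ and line PF ⇒ M = (15, -6)
through M parallel to QR: direction (-5, 3); meets FW at S = (40/3, -5)
S = F + t·(W−F) with t = -6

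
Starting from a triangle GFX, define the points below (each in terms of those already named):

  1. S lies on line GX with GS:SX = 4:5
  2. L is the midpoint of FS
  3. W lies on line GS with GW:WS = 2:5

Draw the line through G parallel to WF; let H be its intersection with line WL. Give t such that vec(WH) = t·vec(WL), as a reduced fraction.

t = -4/5

Assign G = (0, 0), F = (1, 0), X = (0, 1) — the answer is frame-independent, so this choice is without loss of generality.
1. S lies on line GX with GS:SX = 4:5 ⇒ S = (0, 4/9)
2. L is the midpoint of FS ⇒ L = (1/2, 2/9)
3. W lies on line GS with GW:WS = 2:5 ⇒ W = (0, 8/63)
through G parallel to WF: direction (1, -8/63); meets WL at H = (-2/5, 16/315)
H = W + t·(L−W) with t = -4/5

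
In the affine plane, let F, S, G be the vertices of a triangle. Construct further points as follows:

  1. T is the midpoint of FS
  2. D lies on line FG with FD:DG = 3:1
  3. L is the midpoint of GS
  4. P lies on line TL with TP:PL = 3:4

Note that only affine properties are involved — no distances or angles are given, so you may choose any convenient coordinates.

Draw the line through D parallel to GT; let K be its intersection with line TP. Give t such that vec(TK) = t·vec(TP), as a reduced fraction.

t = -7/6

Choose coordinates F = (0, 0), S = (1, 0), G = (0, 1).
1. T is the midpoint of FS ⇒ T = (1/2, 0)
2. D lies on line FG with FD:DG = 3:1 ⇒ D = (0, 3/4)
3. L is the midpoint of GS ⇒ L = (1/2, 1/2)
4. P lies on line TL with TP:PL = 3:4 ⇒ P = (1/2, 3/14)
through D parallel to GT: direction (1/2, -1); meets TP at K = (1/2, -1/4)
K = T + t·(P−T) with t = -7/6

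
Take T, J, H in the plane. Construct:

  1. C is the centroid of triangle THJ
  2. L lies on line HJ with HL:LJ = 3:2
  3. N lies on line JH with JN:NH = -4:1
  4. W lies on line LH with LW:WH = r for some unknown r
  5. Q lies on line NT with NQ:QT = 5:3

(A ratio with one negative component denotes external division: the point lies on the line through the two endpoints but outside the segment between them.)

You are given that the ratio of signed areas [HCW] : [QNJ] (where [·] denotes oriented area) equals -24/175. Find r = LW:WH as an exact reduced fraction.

r = 3/4

Work in coordinates with T = (0, 0), J = (1, 0), H = (0, 1).
1. C is the centroid of triangle THJ ⇒ C = (1/3, 1/3)
2. L lies on line HJ with HL:LJ = 3:2 ⇒ L = (3/5, 2/5)
3. N lies on line JH with JN:NH = -4:1 ⇒ N = (-1/3, 4/3)
4. With LW:WH = r, write λ = r/(r+1) so W = L + λ·(H−L); W is affine-linear in λ
5. Q lies on line NT with NQ:QT = 5:3 ⇒ Q = (-1/8, 1/2)
Every point depending on W is an affine combination of W and λ-independent points, so each such coordinate is linear in λ; the λ² term in each signed area is a multiple of (H−L)×(H−L) = 0, so 2·[HCW] and 2·[QNJ] are each linear in λ. Evaluating at λ=0 and λ=1:
  2·[HCW] = -1/5·λ + 1/5,   2·[QNJ] = -5/6
So [HCW]:[QNJ] = (-1/5·λ + 1/5) / (-5/6). Setting this equal to -24/175:
  -1/5·λ + 1/5 = -24/175·(-5/6)  ⇒  λ = 3/7
Then r = λ/(1−λ) = (3/7)/(4/7) = 3/4. Check: with r = 3/4, W = (12/35, 23/35) and [HCW]:[QNJ] = -24/175 as required.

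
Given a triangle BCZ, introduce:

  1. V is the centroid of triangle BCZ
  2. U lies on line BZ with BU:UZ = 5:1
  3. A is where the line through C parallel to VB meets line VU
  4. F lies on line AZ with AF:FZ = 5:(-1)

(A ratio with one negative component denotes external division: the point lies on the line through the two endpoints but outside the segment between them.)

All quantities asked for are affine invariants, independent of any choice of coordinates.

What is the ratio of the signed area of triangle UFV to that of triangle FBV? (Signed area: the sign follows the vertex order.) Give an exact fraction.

[UFV]:[FBV] = -5/36

Work in coordinates with B = (0, 0), C = (1, 0), Z = (0, 1).
1. V is the centroid of triangle BCZ ⇒ V = (1/3, 1/3)
2. U lies on line BZ with BU:UZ = 5:1 ⇒ U = (0, 5/6)
3. A is where the line through C parallel to VB meets line VU ⇒ A = (11/15, -4/15)
4. F lies on line AZ with AF:FZ = 5:(-1) ⇒ F = (-11/60, 79/60)
2·[UFV] = -5/72, 2·[FBV] = 1/2
[UFV]:[FBV] = -5/72:1/2 = -5/36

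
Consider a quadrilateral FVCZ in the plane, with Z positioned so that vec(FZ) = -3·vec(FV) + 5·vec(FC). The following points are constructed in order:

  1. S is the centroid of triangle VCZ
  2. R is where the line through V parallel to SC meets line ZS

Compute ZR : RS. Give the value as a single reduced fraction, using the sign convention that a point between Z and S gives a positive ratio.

Work in coordinates with F = (0, 0), V = (1, 0), C = (0, 1), Z = (-3, 5).
1. S is the centroid of triangle VCZ ⇒ S = (-2/3, 2)
2. R is where the line through V parallel to SC meets line ZS ⇒ R = (5/3, -1)
R = Z + t·(S−Z) with t = 2, so ZR:RS = t:(1−t) = 2:-1

ZR:RS = -2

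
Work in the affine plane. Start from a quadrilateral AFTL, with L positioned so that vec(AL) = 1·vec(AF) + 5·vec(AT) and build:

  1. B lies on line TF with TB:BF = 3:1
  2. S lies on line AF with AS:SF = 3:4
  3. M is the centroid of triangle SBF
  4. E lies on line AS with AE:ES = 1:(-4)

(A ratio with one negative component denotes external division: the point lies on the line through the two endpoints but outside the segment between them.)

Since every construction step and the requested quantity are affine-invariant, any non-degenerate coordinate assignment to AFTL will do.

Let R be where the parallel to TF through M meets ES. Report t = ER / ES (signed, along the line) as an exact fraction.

Set A = (0, 0), F = (1, 0), T = (0, 1), L = (1, 5); any affine frame gives the same invariant.
1. B lies on line TF with TB:BF = 3:1 ⇒ B = (3/4, 1/4)
2. S lies on line AF with AS:SF = 3:4 ⇒ S = (3/7, 0)
3. M is the centroid of triangle SBF ⇒ M = (61/84, 1/12)
4. E lies on line AS with AE:ES = 1:(-4) ⇒ E = (-1/7, 0)
through M parallel to TF: direction (1, -1); meets ES at R = (17/21, 0)
R = E + t·(S−E) with t = 5/3

t = 5/3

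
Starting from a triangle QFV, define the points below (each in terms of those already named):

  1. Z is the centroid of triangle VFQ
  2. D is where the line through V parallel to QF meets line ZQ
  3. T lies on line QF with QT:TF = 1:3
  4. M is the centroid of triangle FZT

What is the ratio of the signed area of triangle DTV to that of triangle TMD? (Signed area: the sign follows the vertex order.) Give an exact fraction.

Set Q = (0, 0), F = (1, 0), V = (0, 1); any affine frame gives the same invariant.
1. Z is the centroid of triangle VFQ ⇒ Z = (1/3, 1/3)
2. D is where the line through V parallel to QF meets line ZQ ⇒ D = (1, 1)
3. T lies on line QF with QT:TF = 1:3 ⇒ T = (1/4, 0)
4. M is the centroid of triangle FZT ⇒ M = (19/36, 1/9)
2·[DTV] = -1, 2·[TMD] = 7/36
[DTV]:[TMD] = -1:7/36 = -36/7

[DTV]:[TMD] = -36/7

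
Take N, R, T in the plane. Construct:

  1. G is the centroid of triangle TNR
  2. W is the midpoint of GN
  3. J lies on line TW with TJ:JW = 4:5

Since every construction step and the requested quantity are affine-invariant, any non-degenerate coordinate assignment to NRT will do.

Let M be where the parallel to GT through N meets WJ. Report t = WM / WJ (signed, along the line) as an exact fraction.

t = -9/5

Choose coordinates N = (0, 0), R = (1, 0), T = (0, 1).
1. G is the centroid of triangle TNR ⇒ G = (1/3, 1/3)
2. W is the midpoint of GN ⇒ W = (1/6, 1/6)
3. J lies on line TW with TJ:JW = 4:5 ⇒ J = (2/27, 17/27)
through N parallel to GT: direction (-1/3, 2/3); meets WJ at M = (1/3, -2/3)
M = W + t·(J−W) with t = -9/5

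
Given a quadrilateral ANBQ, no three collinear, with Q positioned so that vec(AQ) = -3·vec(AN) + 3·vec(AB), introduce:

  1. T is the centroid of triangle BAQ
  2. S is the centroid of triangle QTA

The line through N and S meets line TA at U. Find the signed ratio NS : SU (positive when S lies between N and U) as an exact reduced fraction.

Assign A = (0, 0), N = (1, 0), B = (0, 1), Q = (-3, 3) — the answer is frame-independent, so this choice is without loss of generality.
1. T is the centroid of triangle BAQ ⇒ T = (-1, 4/3)
2. S is the centroid of triangle QTA ⇒ S = (-4/3, 13/9)
line NS meets TA at U = (-13/15, 52/45)
S = N + t·(U−N) with t = 5/4, so NS:SU = 5/4:-1/4

NS:SU = -5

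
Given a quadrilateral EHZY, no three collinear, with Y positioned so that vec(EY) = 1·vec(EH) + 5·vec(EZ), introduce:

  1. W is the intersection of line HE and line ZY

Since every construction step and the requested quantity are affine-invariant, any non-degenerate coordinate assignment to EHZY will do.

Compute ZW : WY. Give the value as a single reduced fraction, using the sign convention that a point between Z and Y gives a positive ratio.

Set E = (0, 0), H = (1, 0), Z = (0, 1), Y = (1, 5); any affine frame gives the same invariant.
1. W is the intersection of line HE and line ZY ⇒ W = (-1/4, 0)
W = Z + t·(Y−Z) with t = -1/4, so ZW:WY = t:(1−t) = -1/4:5/4

ZW:WY = -1/5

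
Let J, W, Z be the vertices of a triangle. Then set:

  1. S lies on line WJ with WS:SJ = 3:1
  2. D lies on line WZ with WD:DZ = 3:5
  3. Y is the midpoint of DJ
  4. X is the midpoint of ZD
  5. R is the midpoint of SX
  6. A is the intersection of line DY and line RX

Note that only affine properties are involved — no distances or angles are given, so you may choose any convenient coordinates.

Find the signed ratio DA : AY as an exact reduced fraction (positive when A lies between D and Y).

Work in coordinates with J = (0, 0), W = (1, 0), Z = (0, 1).
1. S lies on line WJ with WS:SJ = 3:1 ⇒ S = (1/4, 0)
2. D lies on line WZ with WD:DZ = 3:5 ⇒ D = (5/8, 3/8)
3. Y is the midpoint of DJ ⇒ Y = (5/16, 3/16)
4. X is the midpoint of ZD ⇒ X = (5/16, 11/16)
5. R is the midpoint of SX ⇒ R = (9/32, 11/32)
6. A is the intersection of line DY and line RX ⇒ A = (55/208, 33/208)
A = D + t·(Y−D) with t = 15/13, so DA:AY = t:(1−t) = 15/13:-2/13

DA:AY = -15/2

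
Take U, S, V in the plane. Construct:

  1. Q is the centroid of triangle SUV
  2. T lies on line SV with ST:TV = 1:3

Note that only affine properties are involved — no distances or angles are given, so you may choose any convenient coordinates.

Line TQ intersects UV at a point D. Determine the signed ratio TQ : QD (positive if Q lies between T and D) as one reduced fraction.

TQ:QD = 5/4

Set U = (0, 0), S = (1, 0), V = (0, 1); any affine frame gives the same invariant.
1. Q is the centroid of triangle SUV ⇒ Q = (1/3, 1/3)
2. T lies on line SV with ST:TV = 1:3 ⇒ T = (3/4, 1/4)
line TQ meets UV at D = (0, 2/5)
Q = T + t·(D−T) with t = 5/9, so TQ:QD = 5/9:4/9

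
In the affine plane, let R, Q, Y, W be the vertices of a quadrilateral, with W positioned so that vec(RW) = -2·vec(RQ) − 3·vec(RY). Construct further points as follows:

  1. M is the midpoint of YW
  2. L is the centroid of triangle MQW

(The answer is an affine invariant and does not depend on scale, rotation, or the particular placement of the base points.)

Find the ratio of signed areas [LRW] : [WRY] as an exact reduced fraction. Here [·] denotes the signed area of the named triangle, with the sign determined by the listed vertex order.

Choose coordinates R = (0, 0), Q = (1, 0), Y = (0, 1), W = (-2, -3).
1. M is the midpoint of YW ⇒ M = (-1, -1)
2. L is the centroid of triangle MQW ⇒ L = (-2/3, -4/3)
2·[LRW] = 2/3, 2·[WRY] = 2
[LRW]:[WRY] = 2/3:2 = 1/3

[LRW]:[WRY] = 1/3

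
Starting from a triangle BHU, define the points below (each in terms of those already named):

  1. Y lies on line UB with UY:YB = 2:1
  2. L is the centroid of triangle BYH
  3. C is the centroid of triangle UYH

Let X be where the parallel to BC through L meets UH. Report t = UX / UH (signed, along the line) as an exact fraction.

t = 4/7

Choose coordinates B = (0, 0), H = (1, 0), U = (0, 1).
1. Y lies on line UB with UY:YB = 2:1 ⇒ Y = (0, 1/3)
2. L is the centroid of triangle BYH ⇒ L = (1/3, 1/9)
3. C is the centroid of triangle UYH ⇒ C = (1/3, 4/9)
through L parallel to BC: direction (1/3, 4/9); meets UH at X = (4/7, 3/7)
X = U + t·(H−U) with t = 4/7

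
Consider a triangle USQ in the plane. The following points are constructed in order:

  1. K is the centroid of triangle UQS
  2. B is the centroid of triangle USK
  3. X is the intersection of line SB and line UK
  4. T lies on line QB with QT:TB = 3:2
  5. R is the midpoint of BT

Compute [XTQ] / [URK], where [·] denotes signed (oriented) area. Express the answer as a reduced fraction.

[XTQ]:[URK] = 6

Set U = (0, 0), S = (1, 0), Q = (0, 1); any affine frame gives the same invariant.
1. K is the centroid of triangle UQS ⇒ K = (1/3, 1/3)
2. B is the centroid of triangle USK ⇒ B = (4/9, 1/9)
3. X is the intersection of line SB and line UK ⇒ X = (1/6, 1/6)
4. T lies on line QB with QT:TB = 3:2 ⇒ T = (4/15, 7/15)
5. R is the midpoint of BT ⇒ R = (16/45, 13/45)
2·[XTQ] = 2/15, 2·[URK] = 1/45
[XTQ]:[URK] = 2/15:1/45 = 6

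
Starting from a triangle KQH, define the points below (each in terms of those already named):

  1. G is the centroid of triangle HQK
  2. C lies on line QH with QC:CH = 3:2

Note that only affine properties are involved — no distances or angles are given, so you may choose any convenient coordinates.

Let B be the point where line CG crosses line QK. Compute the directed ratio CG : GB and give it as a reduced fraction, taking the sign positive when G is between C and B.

CG:GB = 4/5

Set K = (0, 0), Q = (1, 0), H = (0, 1); any affine frame gives the same invariant.
1. G is the centroid of triangle HQK ⇒ G = (1/3, 1/3)
2. C lies on line QH with QC:CH = 3:2 ⇒ C = (2/5, 3/5)
line CG meets QK at B = (1/4, 0)
G = C + t·(B−C) with t = 4/9, so CG:GB = 4/9:5/9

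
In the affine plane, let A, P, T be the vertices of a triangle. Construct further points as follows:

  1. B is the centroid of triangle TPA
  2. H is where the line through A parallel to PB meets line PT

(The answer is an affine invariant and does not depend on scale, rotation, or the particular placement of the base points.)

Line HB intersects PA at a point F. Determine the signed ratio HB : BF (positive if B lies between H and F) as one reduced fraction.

HB:BF = -4

Assign A = (0, 0), P = (1, 0), T = (0, 1) — the answer is frame-independent, so this choice is without loss of generality.
1. B is the centroid of triangle TPA ⇒ B = (1/3, 1/3)
2. H is where the line through A parallel to PB meets line PT ⇒ H = (2, -1)
line HB meets PA at F = (3/4, 0)
B = H + t·(F−H) with t = 4/3, so HB:BF = 4/3:-1/3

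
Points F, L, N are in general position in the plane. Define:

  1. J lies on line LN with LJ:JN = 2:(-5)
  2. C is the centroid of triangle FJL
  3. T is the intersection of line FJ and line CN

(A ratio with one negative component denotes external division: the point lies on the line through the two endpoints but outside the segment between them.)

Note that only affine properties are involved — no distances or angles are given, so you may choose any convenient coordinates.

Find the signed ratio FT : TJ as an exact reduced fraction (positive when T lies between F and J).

Assign F = (0, 0), L = (1, 0), N = (0, 1) — the answer is frame-independent, so this choice is without loss of generality.
1. J lies on line LN with LJ:JN = 2:(-5) ⇒ J = (5/3, -2/3)
2. C is the centroid of triangle FJL ⇒ C = (8/9, -2/9)
3. T is the intersection of line FJ and line CN ⇒ T = (40/39, -16/39)
T = F + t·(J−F) with t = 8/13, so FT:TJ = t:(1−t) = 8/13:5/13

FT:TJ = 8/5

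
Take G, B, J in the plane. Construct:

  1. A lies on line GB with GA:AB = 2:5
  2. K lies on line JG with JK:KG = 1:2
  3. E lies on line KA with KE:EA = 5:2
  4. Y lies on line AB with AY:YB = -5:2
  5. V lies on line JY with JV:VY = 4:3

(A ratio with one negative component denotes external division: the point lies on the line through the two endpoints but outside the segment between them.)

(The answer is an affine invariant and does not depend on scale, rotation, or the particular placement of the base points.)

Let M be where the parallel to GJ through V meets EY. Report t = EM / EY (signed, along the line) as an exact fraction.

Choose coordinates G = (0, 0), B = (1, 0), J = (0, 1).
1. A lies on line GB with GA:AB = 2:5 ⇒ A = (2/7, 0)
2. K lies on line JG with JK:KG = 1:2 ⇒ K = (0, 2/3)
3. E lies on line KA with KE:EA = 5:2 ⇒ E = (10/49, 4/21)
4. Y lies on line AB with AY:YB = -5:2 ⇒ Y = (31/21, 0)
5. V lies on line JY with JV:VY = 4:3 ⇒ V = (124/147, 3/7)
through V parallel to GJ: direction (0, 1); meets EY at M = (124/147, 124/1309)
M = E + t·(Y−E) with t = 94/187

t = 94/187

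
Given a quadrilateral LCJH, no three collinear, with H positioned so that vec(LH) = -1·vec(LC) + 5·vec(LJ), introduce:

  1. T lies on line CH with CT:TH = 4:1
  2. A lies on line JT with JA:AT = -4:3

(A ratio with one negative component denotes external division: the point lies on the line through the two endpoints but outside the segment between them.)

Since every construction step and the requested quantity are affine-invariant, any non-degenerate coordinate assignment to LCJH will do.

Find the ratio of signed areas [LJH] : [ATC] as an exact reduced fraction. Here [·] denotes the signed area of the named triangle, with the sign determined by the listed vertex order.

[LJH]:[ATC] = 5/36

Work in coordinates with L = (0, 0), C = (1, 0), J = (0, 1), H = (-1, 5).
1. T lies on line CH with CT:TH = 4:1 ⇒ T = (-3/5, 4)
2. A lies on line JT with JA:AT = -4:3 ⇒ A = (-12/5, 13)
2·[LJH] = 1, 2·[ATC] = 36/5
[LJH]:[ATC] = 1:36/5 = 5/36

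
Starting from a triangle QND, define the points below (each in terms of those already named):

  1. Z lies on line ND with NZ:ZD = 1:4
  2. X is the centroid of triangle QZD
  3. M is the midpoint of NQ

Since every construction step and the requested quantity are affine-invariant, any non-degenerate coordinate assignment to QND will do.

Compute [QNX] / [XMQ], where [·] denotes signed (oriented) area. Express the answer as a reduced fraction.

[QNX]:[XMQ] = -2

Work in coordinates with Q = (0, 0), N = (1, 0), D = (0, 1).
1. Z lies on line ND with NZ:ZD = 1:4 ⇒ Z = (4/5, 1/5)
2. X is the centroid of triangle QZD ⇒ X = (4/15, 2/5)
3. M is the midpoint of NQ ⇒ M = (1/2, 0)
2·[QNX] = 2/5, 2·[XMQ] = -1/5
[QNX]:[XMQ] = 2/5:-1/5 = -2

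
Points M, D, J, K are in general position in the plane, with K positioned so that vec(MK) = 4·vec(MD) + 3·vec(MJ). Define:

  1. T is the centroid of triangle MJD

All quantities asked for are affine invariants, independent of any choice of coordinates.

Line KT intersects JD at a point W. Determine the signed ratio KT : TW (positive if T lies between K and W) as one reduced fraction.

Set M = (0, 0), D = (1, 0), J = (0, 1), K = (4, 3); any affine frame gives the same invariant.
1. T is the centroid of triangle MJD ⇒ T = (1/3, 1/3)
line KT meets JD at W = (10/19, 9/19)
T = K + t·(W−K) with t = 19/18, so KT:TW = 19/18:-1/18

KT:TW = -19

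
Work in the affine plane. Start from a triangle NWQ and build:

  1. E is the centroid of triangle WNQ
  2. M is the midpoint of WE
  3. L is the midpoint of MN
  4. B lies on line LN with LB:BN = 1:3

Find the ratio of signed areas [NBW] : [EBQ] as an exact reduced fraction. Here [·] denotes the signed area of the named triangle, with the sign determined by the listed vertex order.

[NBW]:[EBQ] = 3/7

Assign N = (0, 0), W = (1, 0), Q = (0, 1) — the answer is frame-independent, so this choice is without loss of generality.
1. E is the centroid of triangle WNQ ⇒ E = (1/3, 1/3)
2. M is the midpoint of WE ⇒ M = (2/3, 1/6)
3. L is the midpoint of MN ⇒ L = (1/3, 1/12)
4. B lies on line LN with LB:BN = 1:3 ⇒ B = (1/4, 1/16)
2·[NBW] = -1/16, 2·[EBQ] = -7/48
[NBW]:[EBQ] = -1/16:-7/48 = 3/7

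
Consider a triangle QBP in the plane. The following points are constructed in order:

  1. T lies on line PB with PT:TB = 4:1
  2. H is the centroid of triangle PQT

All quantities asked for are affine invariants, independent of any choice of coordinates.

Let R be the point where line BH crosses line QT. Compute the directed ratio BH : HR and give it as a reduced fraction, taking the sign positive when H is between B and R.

BH:HR = -7/4

Work in coordinates with Q = (0, 0), B = (1, 0), P = (0, 1).
1. T lies on line PB with PT:TB = 4:1 ⇒ T = (4/5, 1/5)
2. H is the centroid of triangle PQT ⇒ H = (4/15, 2/5)
line BH meets QT at R = (24/35, 6/35)
H = B + t·(R−B) with t = 7/3, so BH:HR = 7/3:-4/3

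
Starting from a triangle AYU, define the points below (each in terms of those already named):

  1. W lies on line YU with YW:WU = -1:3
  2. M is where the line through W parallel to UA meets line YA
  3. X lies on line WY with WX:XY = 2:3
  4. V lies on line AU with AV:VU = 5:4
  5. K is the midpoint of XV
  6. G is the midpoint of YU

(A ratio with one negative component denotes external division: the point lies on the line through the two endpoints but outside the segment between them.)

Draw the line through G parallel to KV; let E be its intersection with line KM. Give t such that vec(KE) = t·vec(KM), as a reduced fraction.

t = 64/101

Choose coordinates A = (0, 0), Y = (1, 0), U = (0, 1).
1. W lies on line YU with YW:WU = -1:3 ⇒ W = (3/2, -1/2)
2. M is where the line through W parallel to UA meets line YA ⇒ M = (3/2, 0)
3. X lies on line WY with WX:XY = 2:3 ⇒ X = (13/10, -3/10)
4. V lies on line AU with AV:VU = 5:4 ⇒ V = (0, 5/9)
5. K is the midpoint of XV ⇒ K = (13/20, 23/180)
6. G is the midpoint of YU ⇒ G = (1/2, 1/2)
through G parallel to KV: direction (-13/20, 77/180); meets KM at E = (2401/2020, 851/18180)
E = K + t·(M−K) with t = 64/101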